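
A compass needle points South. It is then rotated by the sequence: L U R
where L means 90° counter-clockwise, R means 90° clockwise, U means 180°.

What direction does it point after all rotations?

Start: South
  L (left (90° counter-clockwise)) -> East
  U (U-turn (180°)) -> West
  R (right (90° clockwise)) -> North
Final: North

Answer: Final heading: North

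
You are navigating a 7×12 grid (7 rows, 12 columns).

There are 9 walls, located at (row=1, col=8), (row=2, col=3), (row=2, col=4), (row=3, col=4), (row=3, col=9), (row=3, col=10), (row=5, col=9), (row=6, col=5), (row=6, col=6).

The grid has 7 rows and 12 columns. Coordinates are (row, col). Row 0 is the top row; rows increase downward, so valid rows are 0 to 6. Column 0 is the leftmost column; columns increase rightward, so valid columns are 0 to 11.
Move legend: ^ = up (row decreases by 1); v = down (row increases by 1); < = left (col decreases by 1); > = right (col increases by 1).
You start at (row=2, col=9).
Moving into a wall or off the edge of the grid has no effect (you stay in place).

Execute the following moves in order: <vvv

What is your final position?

Answer: Final position: (row=5, col=8)

Derivation:
Start: (row=2, col=9)
  < (left): (row=2, col=9) -> (row=2, col=8)
  v (down): (row=2, col=8) -> (row=3, col=8)
  v (down): (row=3, col=8) -> (row=4, col=8)
  v (down): (row=4, col=8) -> (row=5, col=8)
Final: (row=5, col=8)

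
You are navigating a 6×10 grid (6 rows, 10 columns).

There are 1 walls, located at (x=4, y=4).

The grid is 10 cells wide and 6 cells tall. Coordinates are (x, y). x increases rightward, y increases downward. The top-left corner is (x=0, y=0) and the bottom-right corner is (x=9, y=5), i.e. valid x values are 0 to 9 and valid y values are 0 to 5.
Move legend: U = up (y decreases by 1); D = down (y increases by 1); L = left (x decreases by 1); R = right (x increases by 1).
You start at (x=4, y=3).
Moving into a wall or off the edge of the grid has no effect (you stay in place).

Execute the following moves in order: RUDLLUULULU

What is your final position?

Start: (x=4, y=3)
  R (right): (x=4, y=3) -> (x=5, y=3)
  U (up): (x=5, y=3) -> (x=5, y=2)
  D (down): (x=5, y=2) -> (x=5, y=3)
  L (left): (x=5, y=3) -> (x=4, y=3)
  L (left): (x=4, y=3) -> (x=3, y=3)
  U (up): (x=3, y=3) -> (x=3, y=2)
  U (up): (x=3, y=2) -> (x=3, y=1)
  L (left): (x=3, y=1) -> (x=2, y=1)
  U (up): (x=2, y=1) -> (x=2, y=0)
  L (left): (x=2, y=0) -> (x=1, y=0)
  U (up): blocked, stay at (x=1, y=0)
Final: (x=1, y=0)

Answer: Final position: (x=1, y=0)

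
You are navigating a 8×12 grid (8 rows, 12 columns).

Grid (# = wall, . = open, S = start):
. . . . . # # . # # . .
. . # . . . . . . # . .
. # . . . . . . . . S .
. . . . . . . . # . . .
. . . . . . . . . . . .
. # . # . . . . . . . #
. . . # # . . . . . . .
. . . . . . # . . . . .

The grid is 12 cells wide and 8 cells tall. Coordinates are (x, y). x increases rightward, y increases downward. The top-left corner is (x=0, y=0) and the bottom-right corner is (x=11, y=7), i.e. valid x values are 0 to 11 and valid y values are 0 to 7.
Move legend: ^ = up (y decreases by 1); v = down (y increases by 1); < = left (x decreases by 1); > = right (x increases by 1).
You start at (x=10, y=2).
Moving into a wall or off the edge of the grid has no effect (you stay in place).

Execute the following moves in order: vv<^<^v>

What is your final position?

Answer: Final position: (x=10, y=3)

Derivation:
Start: (x=10, y=2)
  v (down): (x=10, y=2) -> (x=10, y=3)
  v (down): (x=10, y=3) -> (x=10, y=4)
  < (left): (x=10, y=4) -> (x=9, y=4)
  ^ (up): (x=9, y=4) -> (x=9, y=3)
  < (left): blocked, stay at (x=9, y=3)
  ^ (up): (x=9, y=3) -> (x=9, y=2)
  v (down): (x=9, y=2) -> (x=9, y=3)
  > (right): (x=9, y=3) -> (x=10, y=3)
Final: (x=10, y=3)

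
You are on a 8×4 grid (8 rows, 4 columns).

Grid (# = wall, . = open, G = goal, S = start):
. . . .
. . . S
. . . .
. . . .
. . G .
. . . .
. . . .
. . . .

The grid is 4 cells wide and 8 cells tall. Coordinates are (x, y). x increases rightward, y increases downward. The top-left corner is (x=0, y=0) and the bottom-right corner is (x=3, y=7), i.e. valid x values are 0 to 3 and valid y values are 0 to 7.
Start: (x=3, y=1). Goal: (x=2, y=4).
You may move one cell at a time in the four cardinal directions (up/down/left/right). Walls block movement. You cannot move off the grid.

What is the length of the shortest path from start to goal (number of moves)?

BFS from (x=3, y=1) until reaching (x=2, y=4):
  Distance 0: (x=3, y=1)
  Distance 1: (x=3, y=0), (x=2, y=1), (x=3, y=2)
  Distance 2: (x=2, y=0), (x=1, y=1), (x=2, y=2), (x=3, y=3)
  Distance 3: (x=1, y=0), (x=0, y=1), (x=1, y=2), (x=2, y=3), (x=3, y=4)
  Distance 4: (x=0, y=0), (x=0, y=2), (x=1, y=3), (x=2, y=4), (x=3, y=5)  <- goal reached here
One shortest path (4 moves): (x=3, y=1) -> (x=2, y=1) -> (x=2, y=2) -> (x=2, y=3) -> (x=2, y=4)

Answer: Shortest path length: 4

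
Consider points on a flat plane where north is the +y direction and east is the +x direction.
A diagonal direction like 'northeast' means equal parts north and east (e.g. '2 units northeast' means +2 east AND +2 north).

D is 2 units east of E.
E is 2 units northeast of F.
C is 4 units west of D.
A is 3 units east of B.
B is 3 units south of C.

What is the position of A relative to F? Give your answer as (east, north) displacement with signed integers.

Answer: A is at (east=3, north=-1) relative to F.

Derivation:
Place F at the origin (east=0, north=0).
  E is 2 units northeast of F: delta (east=+2, north=+2); E at (east=2, north=2).
  D is 2 units east of E: delta (east=+2, north=+0); D at (east=4, north=2).
  C is 4 units west of D: delta (east=-4, north=+0); C at (east=0, north=2).
  B is 3 units south of C: delta (east=+0, north=-3); B at (east=0, north=-1).
  A is 3 units east of B: delta (east=+3, north=+0); A at (east=3, north=-1).
Therefore A relative to F: (east=3, north=-1).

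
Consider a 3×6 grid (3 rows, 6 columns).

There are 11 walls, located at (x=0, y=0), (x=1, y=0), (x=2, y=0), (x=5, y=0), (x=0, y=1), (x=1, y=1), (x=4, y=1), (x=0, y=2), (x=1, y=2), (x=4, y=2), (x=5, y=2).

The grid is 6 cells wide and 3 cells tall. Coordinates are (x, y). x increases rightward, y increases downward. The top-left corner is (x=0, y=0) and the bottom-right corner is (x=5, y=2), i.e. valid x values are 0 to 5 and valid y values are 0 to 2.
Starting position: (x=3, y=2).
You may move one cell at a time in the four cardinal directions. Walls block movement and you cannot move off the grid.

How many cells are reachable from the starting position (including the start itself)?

BFS flood-fill from (x=3, y=2):
  Distance 0: (x=3, y=2)
  Distance 1: (x=3, y=1), (x=2, y=2)
  Distance 2: (x=3, y=0), (x=2, y=1)
  Distance 3: (x=4, y=0)
Total reachable: 6 (grid has 7 open cells total)

Answer: Reachable cells: 6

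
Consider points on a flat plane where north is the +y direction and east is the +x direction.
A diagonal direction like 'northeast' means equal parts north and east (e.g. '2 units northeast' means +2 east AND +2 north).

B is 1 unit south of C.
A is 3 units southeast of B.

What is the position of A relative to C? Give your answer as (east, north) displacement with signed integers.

Place C at the origin (east=0, north=0).
  B is 1 unit south of C: delta (east=+0, north=-1); B at (east=0, north=-1).
  A is 3 units southeast of B: delta (east=+3, north=-3); A at (east=3, north=-4).
Therefore A relative to C: (east=3, north=-4).

Answer: A is at (east=3, north=-4) relative to C.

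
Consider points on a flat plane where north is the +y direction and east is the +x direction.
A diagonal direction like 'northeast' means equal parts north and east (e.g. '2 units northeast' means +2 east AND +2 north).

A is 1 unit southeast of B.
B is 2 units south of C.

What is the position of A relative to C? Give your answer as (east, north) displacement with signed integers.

Place C at the origin (east=0, north=0).
  B is 2 units south of C: delta (east=+0, north=-2); B at (east=0, north=-2).
  A is 1 unit southeast of B: delta (east=+1, north=-1); A at (east=1, north=-3).
Therefore A relative to C: (east=1, north=-3).

Answer: A is at (east=1, north=-3) relative to C.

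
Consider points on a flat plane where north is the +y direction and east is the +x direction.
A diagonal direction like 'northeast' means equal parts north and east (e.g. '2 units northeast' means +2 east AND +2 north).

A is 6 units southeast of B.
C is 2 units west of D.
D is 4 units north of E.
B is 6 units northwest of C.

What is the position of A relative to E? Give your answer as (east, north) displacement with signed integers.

Place E at the origin (east=0, north=0).
  D is 4 units north of E: delta (east=+0, north=+4); D at (east=0, north=4).
  C is 2 units west of D: delta (east=-2, north=+0); C at (east=-2, north=4).
  B is 6 units northwest of C: delta (east=-6, north=+6); B at (east=-8, north=10).
  A is 6 units southeast of B: delta (east=+6, north=-6); A at (east=-2, north=4).
Therefore A relative to E: (east=-2, north=4).

Answer: A is at (east=-2, north=4) relative to E.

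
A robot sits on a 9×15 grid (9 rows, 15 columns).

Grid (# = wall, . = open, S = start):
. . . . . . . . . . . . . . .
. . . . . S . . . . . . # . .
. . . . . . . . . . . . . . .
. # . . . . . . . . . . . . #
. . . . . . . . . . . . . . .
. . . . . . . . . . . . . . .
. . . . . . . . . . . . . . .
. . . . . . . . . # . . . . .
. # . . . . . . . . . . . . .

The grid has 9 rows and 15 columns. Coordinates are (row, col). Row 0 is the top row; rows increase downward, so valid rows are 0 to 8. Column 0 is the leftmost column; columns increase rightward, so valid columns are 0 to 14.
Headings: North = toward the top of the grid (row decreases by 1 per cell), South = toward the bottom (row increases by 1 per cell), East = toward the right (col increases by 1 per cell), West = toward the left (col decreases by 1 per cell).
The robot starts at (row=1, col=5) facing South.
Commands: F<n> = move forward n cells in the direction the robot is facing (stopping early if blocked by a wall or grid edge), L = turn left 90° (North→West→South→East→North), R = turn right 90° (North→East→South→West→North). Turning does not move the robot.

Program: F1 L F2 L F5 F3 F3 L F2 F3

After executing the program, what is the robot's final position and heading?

Answer: Final position: (row=0, col=2), facing West

Derivation:
Start: (row=1, col=5), facing South
  F1: move forward 1, now at (row=2, col=5)
  L: turn left, now facing East
  F2: move forward 2, now at (row=2, col=7)
  L: turn left, now facing North
  F5: move forward 2/5 (blocked), now at (row=0, col=7)
  F3: move forward 0/3 (blocked), now at (row=0, col=7)
  F3: move forward 0/3 (blocked), now at (row=0, col=7)
  L: turn left, now facing West
  F2: move forward 2, now at (row=0, col=5)
  F3: move forward 3, now at (row=0, col=2)
Final: (row=0, col=2), facing West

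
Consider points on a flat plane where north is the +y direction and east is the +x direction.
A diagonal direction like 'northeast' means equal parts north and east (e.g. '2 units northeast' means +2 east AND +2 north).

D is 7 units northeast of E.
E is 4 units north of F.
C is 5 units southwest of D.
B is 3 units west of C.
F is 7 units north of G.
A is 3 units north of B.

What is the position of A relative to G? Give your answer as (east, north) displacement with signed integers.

Place G at the origin (east=0, north=0).
  F is 7 units north of G: delta (east=+0, north=+7); F at (east=0, north=7).
  E is 4 units north of F: delta (east=+0, north=+4); E at (east=0, north=11).
  D is 7 units northeast of E: delta (east=+7, north=+7); D at (east=7, north=18).
  C is 5 units southwest of D: delta (east=-5, north=-5); C at (east=2, north=13).
  B is 3 units west of C: delta (east=-3, north=+0); B at (east=-1, north=13).
  A is 3 units north of B: delta (east=+0, north=+3); A at (east=-1, north=16).
Therefore A relative to G: (east=-1, north=16).

Answer: A is at (east=-1, north=16) relative to G.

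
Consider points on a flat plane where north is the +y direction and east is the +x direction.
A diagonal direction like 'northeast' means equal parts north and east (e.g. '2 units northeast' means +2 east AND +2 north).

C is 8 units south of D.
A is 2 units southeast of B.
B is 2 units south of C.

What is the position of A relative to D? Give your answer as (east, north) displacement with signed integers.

Answer: A is at (east=2, north=-12) relative to D.

Derivation:
Place D at the origin (east=0, north=0).
  C is 8 units south of D: delta (east=+0, north=-8); C at (east=0, north=-8).
  B is 2 units south of C: delta (east=+0, north=-2); B at (east=0, north=-10).
  A is 2 units southeast of B: delta (east=+2, north=-2); A at (east=2, north=-12).
Therefore A relative to D: (east=2, north=-12).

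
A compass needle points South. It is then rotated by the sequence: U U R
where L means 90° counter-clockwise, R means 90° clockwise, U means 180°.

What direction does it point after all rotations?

Start: South
  U (U-turn (180°)) -> North
  U (U-turn (180°)) -> South
  R (right (90° clockwise)) -> West
Final: West

Answer: Final heading: West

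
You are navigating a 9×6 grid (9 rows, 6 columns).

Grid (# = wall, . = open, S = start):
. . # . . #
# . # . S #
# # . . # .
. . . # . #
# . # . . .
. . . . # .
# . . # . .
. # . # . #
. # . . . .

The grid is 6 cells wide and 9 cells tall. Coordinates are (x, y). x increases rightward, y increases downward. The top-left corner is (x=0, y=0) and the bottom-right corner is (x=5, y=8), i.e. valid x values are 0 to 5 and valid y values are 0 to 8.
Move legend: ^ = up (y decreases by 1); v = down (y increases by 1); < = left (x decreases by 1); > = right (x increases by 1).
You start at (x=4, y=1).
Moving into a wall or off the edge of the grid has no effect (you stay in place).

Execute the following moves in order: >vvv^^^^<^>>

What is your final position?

Start: (x=4, y=1)
  > (right): blocked, stay at (x=4, y=1)
  [×3]v (down): blocked, stay at (x=4, y=1)
  ^ (up): (x=4, y=1) -> (x=4, y=0)
  [×3]^ (up): blocked, stay at (x=4, y=0)
  < (left): (x=4, y=0) -> (x=3, y=0)
  ^ (up): blocked, stay at (x=3, y=0)
  > (right): (x=3, y=0) -> (x=4, y=0)
  > (right): blocked, stay at (x=4, y=0)
Final: (x=4, y=0)

Answer: Final position: (x=4, y=0)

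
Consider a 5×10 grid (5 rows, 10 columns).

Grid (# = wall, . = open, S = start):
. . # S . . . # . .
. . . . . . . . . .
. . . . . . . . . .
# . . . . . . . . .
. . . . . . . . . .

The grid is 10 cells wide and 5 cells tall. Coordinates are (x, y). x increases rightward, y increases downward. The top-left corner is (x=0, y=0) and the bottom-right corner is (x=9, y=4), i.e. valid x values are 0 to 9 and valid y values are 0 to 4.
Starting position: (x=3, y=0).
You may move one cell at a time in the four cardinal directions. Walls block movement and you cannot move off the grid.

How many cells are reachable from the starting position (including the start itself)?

BFS flood-fill from (x=3, y=0):
  Distance 0: (x=3, y=0)
  Distance 1: (x=4, y=0), (x=3, y=1)
  Distance 2: (x=5, y=0), (x=2, y=1), (x=4, y=1), (x=3, y=2)
  Distance 3: (x=6, y=0), (x=1, y=1), (x=5, y=1), (x=2, y=2), (x=4, y=2), (x=3, y=3)
  Distance 4: (x=1, y=0), (x=0, y=1), (x=6, y=1), (x=1, y=2), (x=5, y=2), (x=2, y=3), (x=4, y=3), (x=3, y=4)
  Distance 5: (x=0, y=0), (x=7, y=1), (x=0, y=2), (x=6, y=2), (x=1, y=3), (x=5, y=3), (x=2, y=4), (x=4, y=4)
  Distance 6: (x=8, y=1), (x=7, y=2), (x=6, y=3), (x=1, y=4), (x=5, y=4)
  Distance 7: (x=8, y=0), (x=9, y=1), (x=8, y=2), (x=7, y=3), (x=0, y=4), (x=6, y=4)
  Distance 8: (x=9, y=0), (x=9, y=2), (x=8, y=3), (x=7, y=4)
  Distance 9: (x=9, y=3), (x=8, y=4)
  Distance 10: (x=9, y=4)
Total reachable: 47 (grid has 47 open cells total)

Answer: Reachable cells: 47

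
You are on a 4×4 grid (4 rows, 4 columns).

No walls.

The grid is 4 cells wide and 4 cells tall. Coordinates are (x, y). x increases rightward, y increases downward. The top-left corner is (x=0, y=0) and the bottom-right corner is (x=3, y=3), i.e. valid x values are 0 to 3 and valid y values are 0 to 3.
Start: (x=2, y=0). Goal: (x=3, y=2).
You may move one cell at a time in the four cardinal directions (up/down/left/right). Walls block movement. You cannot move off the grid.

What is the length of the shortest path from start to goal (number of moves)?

BFS from (x=2, y=0) until reaching (x=3, y=2):
  Distance 0: (x=2, y=0)
  Distance 1: (x=1, y=0), (x=3, y=0), (x=2, y=1)
  Distance 2: (x=0, y=0), (x=1, y=1), (x=3, y=1), (x=2, y=2)
  Distance 3: (x=0, y=1), (x=1, y=2), (x=3, y=2), (x=2, y=3)  <- goal reached here
One shortest path (3 moves): (x=2, y=0) -> (x=3, y=0) -> (x=3, y=1) -> (x=3, y=2)

Answer: Shortest path length: 3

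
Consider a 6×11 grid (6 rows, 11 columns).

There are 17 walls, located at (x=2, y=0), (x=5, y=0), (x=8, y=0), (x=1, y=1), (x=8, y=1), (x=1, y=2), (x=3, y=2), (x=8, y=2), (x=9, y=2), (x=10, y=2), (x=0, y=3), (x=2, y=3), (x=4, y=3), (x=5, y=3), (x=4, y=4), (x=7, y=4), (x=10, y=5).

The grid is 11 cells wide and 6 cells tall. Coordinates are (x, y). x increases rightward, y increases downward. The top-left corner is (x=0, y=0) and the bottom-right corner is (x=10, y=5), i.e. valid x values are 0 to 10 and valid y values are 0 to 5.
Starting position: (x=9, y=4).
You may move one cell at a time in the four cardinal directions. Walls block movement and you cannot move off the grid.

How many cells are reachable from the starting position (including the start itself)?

Answer: Reachable cells: 41

Derivation:
BFS flood-fill from (x=9, y=4):
  Distance 0: (x=9, y=4)
  Distance 1: (x=9, y=3), (x=8, y=4), (x=10, y=4), (x=9, y=5)
  Distance 2: (x=8, y=3), (x=10, y=3), (x=8, y=5)
  Distance 3: (x=7, y=3), (x=7, y=5)
  Distance 4: (x=7, y=2), (x=6, y=3), (x=6, y=5)
  Distance 5: (x=7, y=1), (x=6, y=2), (x=6, y=4), (x=5, y=5)
  Distance 6: (x=7, y=0), (x=6, y=1), (x=5, y=2), (x=5, y=4), (x=4, y=5)
  Distance 7: (x=6, y=0), (x=5, y=1), (x=4, y=2), (x=3, y=5)
  Distance 8: (x=4, y=1), (x=3, y=4), (x=2, y=5)
  Distance 9: (x=4, y=0), (x=3, y=1), (x=3, y=3), (x=2, y=4), (x=1, y=5)
  Distance 10: (x=3, y=0), (x=2, y=1), (x=1, y=4), (x=0, y=5)
  Distance 11: (x=2, y=2), (x=1, y=3), (x=0, y=4)
Total reachable: 41 (grid has 49 open cells total)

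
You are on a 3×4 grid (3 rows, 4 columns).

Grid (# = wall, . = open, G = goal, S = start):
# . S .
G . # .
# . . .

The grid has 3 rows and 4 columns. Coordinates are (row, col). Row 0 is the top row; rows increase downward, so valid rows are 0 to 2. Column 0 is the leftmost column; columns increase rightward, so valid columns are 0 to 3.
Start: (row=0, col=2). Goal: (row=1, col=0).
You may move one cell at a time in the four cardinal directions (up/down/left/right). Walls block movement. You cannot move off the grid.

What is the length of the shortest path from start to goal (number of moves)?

Answer: Shortest path length: 3

Derivation:
BFS from (row=0, col=2) until reaching (row=1, col=0):
  Distance 0: (row=0, col=2)
  Distance 1: (row=0, col=1), (row=0, col=3)
  Distance 2: (row=1, col=1), (row=1, col=3)
  Distance 3: (row=1, col=0), (row=2, col=1), (row=2, col=3)  <- goal reached here
One shortest path (3 moves): (row=0, col=2) -> (row=0, col=1) -> (row=1, col=1) -> (row=1, col=0)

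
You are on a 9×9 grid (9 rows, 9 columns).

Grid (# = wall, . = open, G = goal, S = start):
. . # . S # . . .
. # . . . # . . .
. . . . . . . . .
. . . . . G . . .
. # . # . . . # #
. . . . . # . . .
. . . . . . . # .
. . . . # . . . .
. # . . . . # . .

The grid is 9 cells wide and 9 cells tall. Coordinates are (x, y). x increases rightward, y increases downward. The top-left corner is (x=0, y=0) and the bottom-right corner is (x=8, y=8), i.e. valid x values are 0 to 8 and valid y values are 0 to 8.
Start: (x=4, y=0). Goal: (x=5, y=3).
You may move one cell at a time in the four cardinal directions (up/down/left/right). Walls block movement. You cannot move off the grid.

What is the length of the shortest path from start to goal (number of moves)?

BFS from (x=4, y=0) until reaching (x=5, y=3):
  Distance 0: (x=4, y=0)
  Distance 1: (x=3, y=0), (x=4, y=1)
  Distance 2: (x=3, y=1), (x=4, y=2)
  Distance 3: (x=2, y=1), (x=3, y=2), (x=5, y=2), (x=4, y=3)
  Distance 4: (x=2, y=2), (x=6, y=2), (x=3, y=3), (x=5, y=3), (x=4, y=4)  <- goal reached here
One shortest path (4 moves): (x=4, y=0) -> (x=4, y=1) -> (x=4, y=2) -> (x=5, y=2) -> (x=5, y=3)

Answer: Shortest path length: 4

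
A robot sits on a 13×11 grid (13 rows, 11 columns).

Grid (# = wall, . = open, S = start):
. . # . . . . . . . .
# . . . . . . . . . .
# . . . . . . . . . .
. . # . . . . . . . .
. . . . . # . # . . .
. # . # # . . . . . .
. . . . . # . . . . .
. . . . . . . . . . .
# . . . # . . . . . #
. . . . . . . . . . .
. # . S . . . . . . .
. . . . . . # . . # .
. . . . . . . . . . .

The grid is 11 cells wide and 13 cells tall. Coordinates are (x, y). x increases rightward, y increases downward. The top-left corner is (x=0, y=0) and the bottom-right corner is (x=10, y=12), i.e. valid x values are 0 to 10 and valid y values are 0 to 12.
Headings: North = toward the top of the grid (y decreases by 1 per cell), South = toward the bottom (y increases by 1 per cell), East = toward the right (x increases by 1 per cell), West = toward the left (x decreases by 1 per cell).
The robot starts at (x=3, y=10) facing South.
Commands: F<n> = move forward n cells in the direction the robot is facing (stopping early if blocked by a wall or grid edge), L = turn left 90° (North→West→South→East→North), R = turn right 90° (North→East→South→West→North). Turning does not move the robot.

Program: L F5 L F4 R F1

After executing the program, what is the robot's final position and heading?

Answer: Final position: (x=9, y=6), facing East

Derivation:
Start: (x=3, y=10), facing South
  L: turn left, now facing East
  F5: move forward 5, now at (x=8, y=10)
  L: turn left, now facing North
  F4: move forward 4, now at (x=8, y=6)
  R: turn right, now facing East
  F1: move forward 1, now at (x=9, y=6)
Final: (x=9, y=6), facing East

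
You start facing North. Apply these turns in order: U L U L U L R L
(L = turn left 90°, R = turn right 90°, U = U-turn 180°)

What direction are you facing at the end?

Start: North
  U (U-turn (180°)) -> South
  L (left (90° counter-clockwise)) -> East
  U (U-turn (180°)) -> West
  L (left (90° counter-clockwise)) -> South
  U (U-turn (180°)) -> North
  L (left (90° counter-clockwise)) -> West
  R (right (90° clockwise)) -> North
  L (left (90° counter-clockwise)) -> West
Final: West

Answer: Final heading: West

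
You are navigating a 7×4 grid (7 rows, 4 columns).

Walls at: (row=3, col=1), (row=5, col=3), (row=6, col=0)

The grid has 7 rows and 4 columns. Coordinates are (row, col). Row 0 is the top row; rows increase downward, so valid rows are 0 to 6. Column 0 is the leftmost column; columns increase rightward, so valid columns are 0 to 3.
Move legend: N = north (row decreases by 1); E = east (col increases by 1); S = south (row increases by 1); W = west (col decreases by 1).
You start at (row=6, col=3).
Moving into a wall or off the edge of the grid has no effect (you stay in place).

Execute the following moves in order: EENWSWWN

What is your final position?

Start: (row=6, col=3)
  E (east): blocked, stay at (row=6, col=3)
  E (east): blocked, stay at (row=6, col=3)
  N (north): blocked, stay at (row=6, col=3)
  W (west): (row=6, col=3) -> (row=6, col=2)
  S (south): blocked, stay at (row=6, col=2)
  W (west): (row=6, col=2) -> (row=6, col=1)
  W (west): blocked, stay at (row=6, col=1)
  N (north): (row=6, col=1) -> (row=5, col=1)
Final: (row=5, col=1)

Answer: Final position: (row=5, col=1)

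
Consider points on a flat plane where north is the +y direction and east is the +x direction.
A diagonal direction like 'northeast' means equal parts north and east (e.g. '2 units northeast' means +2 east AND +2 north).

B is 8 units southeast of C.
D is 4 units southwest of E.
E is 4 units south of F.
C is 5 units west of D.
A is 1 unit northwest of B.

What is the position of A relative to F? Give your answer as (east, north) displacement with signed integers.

Place F at the origin (east=0, north=0).
  E is 4 units south of F: delta (east=+0, north=-4); E at (east=0, north=-4).
  D is 4 units southwest of E: delta (east=-4, north=-4); D at (east=-4, north=-8).
  C is 5 units west of D: delta (east=-5, north=+0); C at (east=-9, north=-8).
  B is 8 units southeast of C: delta (east=+8, north=-8); B at (east=-1, north=-16).
  A is 1 unit northwest of B: delta (east=-1, north=+1); A at (east=-2, north=-15).
Therefore A relative to F: (east=-2, north=-15).

Answer: A is at (east=-2, north=-15) relative to F.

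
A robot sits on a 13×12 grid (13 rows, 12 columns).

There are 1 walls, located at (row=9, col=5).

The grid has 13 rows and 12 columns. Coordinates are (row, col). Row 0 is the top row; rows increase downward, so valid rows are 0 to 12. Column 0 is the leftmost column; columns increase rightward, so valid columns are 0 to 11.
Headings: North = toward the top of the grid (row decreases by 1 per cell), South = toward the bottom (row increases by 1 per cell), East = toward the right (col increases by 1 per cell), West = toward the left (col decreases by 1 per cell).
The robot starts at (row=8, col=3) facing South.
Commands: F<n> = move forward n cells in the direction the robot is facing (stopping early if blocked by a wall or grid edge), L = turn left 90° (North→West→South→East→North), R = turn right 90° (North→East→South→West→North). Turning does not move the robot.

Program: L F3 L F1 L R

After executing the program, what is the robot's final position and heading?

Answer: Final position: (row=7, col=6), facing North

Derivation:
Start: (row=8, col=3), facing South
  L: turn left, now facing East
  F3: move forward 3, now at (row=8, col=6)
  L: turn left, now facing North
  F1: move forward 1, now at (row=7, col=6)
  L: turn left, now facing West
  R: turn right, now facing North
Final: (row=7, col=6), facing North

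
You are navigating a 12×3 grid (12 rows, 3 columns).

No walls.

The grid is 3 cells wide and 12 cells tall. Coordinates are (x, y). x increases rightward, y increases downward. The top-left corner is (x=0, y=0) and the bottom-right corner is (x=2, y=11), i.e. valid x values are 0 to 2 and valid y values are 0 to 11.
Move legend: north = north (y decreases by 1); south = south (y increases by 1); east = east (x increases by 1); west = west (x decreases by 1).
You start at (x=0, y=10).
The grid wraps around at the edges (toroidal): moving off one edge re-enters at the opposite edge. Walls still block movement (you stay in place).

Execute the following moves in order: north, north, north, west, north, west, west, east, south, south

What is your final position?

Answer: Final position: (x=1, y=8)

Derivation:
Start: (x=0, y=10)
  north (north): (x=0, y=10) -> (x=0, y=9)
  north (north): (x=0, y=9) -> (x=0, y=8)
  north (north): (x=0, y=8) -> (x=0, y=7)
  west (west): (x=0, y=7) -> (x=2, y=7)
  north (north): (x=2, y=7) -> (x=2, y=6)
  west (west): (x=2, y=6) -> (x=1, y=6)
  west (west): (x=1, y=6) -> (x=0, y=6)
  east (east): (x=0, y=6) -> (x=1, y=6)
  south (south): (x=1, y=6) -> (x=1, y=7)
  south (south): (x=1, y=7) -> (x=1, y=8)
Final: (x=1, y=8)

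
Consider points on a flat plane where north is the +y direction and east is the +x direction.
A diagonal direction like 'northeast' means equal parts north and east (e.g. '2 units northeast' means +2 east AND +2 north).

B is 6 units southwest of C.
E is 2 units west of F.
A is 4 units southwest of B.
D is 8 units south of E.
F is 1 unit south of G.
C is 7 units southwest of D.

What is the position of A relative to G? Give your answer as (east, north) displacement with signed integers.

Answer: A is at (east=-19, north=-26) relative to G.

Derivation:
Place G at the origin (east=0, north=0).
  F is 1 unit south of G: delta (east=+0, north=-1); F at (east=0, north=-1).
  E is 2 units west of F: delta (east=-2, north=+0); E at (east=-2, north=-1).
  D is 8 units south of E: delta (east=+0, north=-8); D at (east=-2, north=-9).
  C is 7 units southwest of D: delta (east=-7, north=-7); C at (east=-9, north=-16).
  B is 6 units southwest of C: delta (east=-6, north=-6); B at (east=-15, north=-22).
  A is 4 units southwest of B: delta (east=-4, north=-4); A at (east=-19, north=-26).
Therefore A relative to G: (east=-19, north=-26).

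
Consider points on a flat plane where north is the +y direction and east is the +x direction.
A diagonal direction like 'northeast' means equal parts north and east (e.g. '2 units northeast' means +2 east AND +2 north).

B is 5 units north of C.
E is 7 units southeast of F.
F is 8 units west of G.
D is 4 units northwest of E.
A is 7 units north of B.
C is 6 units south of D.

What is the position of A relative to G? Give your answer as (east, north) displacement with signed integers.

Answer: A is at (east=-5, north=3) relative to G.

Derivation:
Place G at the origin (east=0, north=0).
  F is 8 units west of G: delta (east=-8, north=+0); F at (east=-8, north=0).
  E is 7 units southeast of F: delta (east=+7, north=-7); E at (east=-1, north=-7).
  D is 4 units northwest of E: delta (east=-4, north=+4); D at (east=-5, north=-3).
  C is 6 units south of D: delta (east=+0, north=-6); C at (east=-5, north=-9).
  B is 5 units north of C: delta (east=+0, north=+5); B at (east=-5, north=-4).
  A is 7 units north of B: delta (east=+0, north=+7); A at (east=-5, north=3).
Therefore A relative to G: (east=-5, north=3).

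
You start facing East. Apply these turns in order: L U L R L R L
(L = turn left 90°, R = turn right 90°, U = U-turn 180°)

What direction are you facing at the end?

Start: East
  L (left (90° counter-clockwise)) -> North
  U (U-turn (180°)) -> South
  L (left (90° counter-clockwise)) -> East
  R (right (90° clockwise)) -> South
  L (left (90° counter-clockwise)) -> East
  R (right (90° clockwise)) -> South
  L (left (90° counter-clockwise)) -> East
Final: East

Answer: Final heading: East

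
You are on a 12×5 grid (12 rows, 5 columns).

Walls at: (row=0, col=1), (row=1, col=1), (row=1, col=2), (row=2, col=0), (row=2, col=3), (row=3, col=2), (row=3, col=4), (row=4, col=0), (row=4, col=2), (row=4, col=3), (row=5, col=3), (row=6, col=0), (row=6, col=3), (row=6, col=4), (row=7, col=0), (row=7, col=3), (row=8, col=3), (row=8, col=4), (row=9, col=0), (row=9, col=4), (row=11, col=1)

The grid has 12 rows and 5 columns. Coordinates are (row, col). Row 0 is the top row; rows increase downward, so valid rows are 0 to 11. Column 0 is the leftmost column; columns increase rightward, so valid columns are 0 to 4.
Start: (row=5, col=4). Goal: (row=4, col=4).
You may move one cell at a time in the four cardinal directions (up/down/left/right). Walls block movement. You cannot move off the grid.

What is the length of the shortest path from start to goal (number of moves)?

Answer: Shortest path length: 1

Derivation:
BFS from (row=5, col=4) until reaching (row=4, col=4):
  Distance 0: (row=5, col=4)
  Distance 1: (row=4, col=4)  <- goal reached here
One shortest path (1 moves): (row=5, col=4) -> (row=4, col=4)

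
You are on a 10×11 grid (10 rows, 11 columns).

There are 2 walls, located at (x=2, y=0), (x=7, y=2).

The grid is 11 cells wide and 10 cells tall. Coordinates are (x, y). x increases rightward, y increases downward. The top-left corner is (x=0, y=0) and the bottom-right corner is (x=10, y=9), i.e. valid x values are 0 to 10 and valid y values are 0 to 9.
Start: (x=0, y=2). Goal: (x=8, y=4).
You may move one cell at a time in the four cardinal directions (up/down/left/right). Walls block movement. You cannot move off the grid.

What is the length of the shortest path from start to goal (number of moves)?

Answer: Shortest path length: 10

Derivation:
BFS from (x=0, y=2) until reaching (x=8, y=4):
  Distance 0: (x=0, y=2)
  Distance 1: (x=0, y=1), (x=1, y=2), (x=0, y=3)
  Distance 2: (x=0, y=0), (x=1, y=1), (x=2, y=2), (x=1, y=3), (x=0, y=4)
  Distance 3: (x=1, y=0), (x=2, y=1), (x=3, y=2), (x=2, y=3), (x=1, y=4), (x=0, y=5)
  Distance 4: (x=3, y=1), (x=4, y=2), (x=3, y=3), (x=2, y=4), (x=1, y=5), (x=0, y=6)
  Distance 5: (x=3, y=0), (x=4, y=1), (x=5, y=2), (x=4, y=3), (x=3, y=4), (x=2, y=5), (x=1, y=6), (x=0, y=7)
  Distance 6: (x=4, y=0), (x=5, y=1), (x=6, y=2), (x=5, y=3), (x=4, y=4), (x=3, y=5), (x=2, y=6), (x=1, y=7), (x=0, y=8)
  Distance 7: (x=5, y=0), (x=6, y=1), (x=6, y=3), (x=5, y=4), (x=4, y=5), (x=3, y=6), (x=2, y=7), (x=1, y=8), (x=0, y=9)
  Distance 8: (x=6, y=0), (x=7, y=1), (x=7, y=3), (x=6, y=4), (x=5, y=5), (x=4, y=6), (x=3, y=7), (x=2, y=8), (x=1, y=9)
  Distance 9: (x=7, y=0), (x=8, y=1), (x=8, y=3), (x=7, y=4), (x=6, y=5), (x=5, y=6), (x=4, y=7), (x=3, y=8), (x=2, y=9)
  Distance 10: (x=8, y=0), (x=9, y=1), (x=8, y=2), (x=9, y=3), (x=8, y=4), (x=7, y=5), (x=6, y=6), (x=5, y=7), (x=4, y=8), (x=3, y=9)  <- goal reached here
One shortest path (10 moves): (x=0, y=2) -> (x=1, y=2) -> (x=2, y=2) -> (x=3, y=2) -> (x=4, y=2) -> (x=5, y=2) -> (x=6, y=2) -> (x=6, y=3) -> (x=7, y=3) -> (x=8, y=3) -> (x=8, y=4)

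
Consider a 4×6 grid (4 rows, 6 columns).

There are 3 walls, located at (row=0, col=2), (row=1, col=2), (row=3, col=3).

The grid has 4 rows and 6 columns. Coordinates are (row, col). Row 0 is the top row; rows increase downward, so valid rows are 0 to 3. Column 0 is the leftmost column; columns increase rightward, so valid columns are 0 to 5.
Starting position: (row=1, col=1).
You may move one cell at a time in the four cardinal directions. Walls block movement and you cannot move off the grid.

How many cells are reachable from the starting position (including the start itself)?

BFS flood-fill from (row=1, col=1):
  Distance 0: (row=1, col=1)
  Distance 1: (row=0, col=1), (row=1, col=0), (row=2, col=1)
  Distance 2: (row=0, col=0), (row=2, col=0), (row=2, col=2), (row=3, col=1)
  Distance 3: (row=2, col=3), (row=3, col=0), (row=3, col=2)
  Distance 4: (row=1, col=3), (row=2, col=4)
  Distance 5: (row=0, col=3), (row=1, col=4), (row=2, col=5), (row=3, col=4)
  Distance 6: (row=0, col=4), (row=1, col=5), (row=3, col=5)
  Distance 7: (row=0, col=5)
Total reachable: 21 (grid has 21 open cells total)

Answer: Reachable cells: 21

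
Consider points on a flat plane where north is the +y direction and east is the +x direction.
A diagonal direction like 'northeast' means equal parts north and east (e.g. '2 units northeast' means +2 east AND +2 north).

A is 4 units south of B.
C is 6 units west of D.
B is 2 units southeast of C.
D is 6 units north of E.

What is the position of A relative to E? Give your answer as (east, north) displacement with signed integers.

Answer: A is at (east=-4, north=0) relative to E.

Derivation:
Place E at the origin (east=0, north=0).
  D is 6 units north of E: delta (east=+0, north=+6); D at (east=0, north=6).
  C is 6 units west of D: delta (east=-6, north=+0); C at (east=-6, north=6).
  B is 2 units southeast of C: delta (east=+2, north=-2); B at (east=-4, north=4).
  A is 4 units south of B: delta (east=+0, north=-4); A at (east=-4, north=0).
Therefore A relative to E: (east=-4, north=0).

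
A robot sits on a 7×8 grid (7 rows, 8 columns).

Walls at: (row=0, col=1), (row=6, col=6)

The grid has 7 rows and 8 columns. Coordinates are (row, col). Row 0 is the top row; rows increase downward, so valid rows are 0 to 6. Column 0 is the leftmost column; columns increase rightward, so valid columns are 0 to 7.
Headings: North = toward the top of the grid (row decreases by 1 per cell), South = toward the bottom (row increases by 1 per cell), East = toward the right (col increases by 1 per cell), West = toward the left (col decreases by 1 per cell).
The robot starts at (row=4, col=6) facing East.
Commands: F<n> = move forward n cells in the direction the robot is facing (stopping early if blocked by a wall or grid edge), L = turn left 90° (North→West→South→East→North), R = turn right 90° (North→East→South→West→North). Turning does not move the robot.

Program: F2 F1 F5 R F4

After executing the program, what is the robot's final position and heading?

Answer: Final position: (row=6, col=7), facing South

Derivation:
Start: (row=4, col=6), facing East
  F2: move forward 1/2 (blocked), now at (row=4, col=7)
  F1: move forward 0/1 (blocked), now at (row=4, col=7)
  F5: move forward 0/5 (blocked), now at (row=4, col=7)
  R: turn right, now facing South
  F4: move forward 2/4 (blocked), now at (row=6, col=7)
Final: (row=6, col=7), facing South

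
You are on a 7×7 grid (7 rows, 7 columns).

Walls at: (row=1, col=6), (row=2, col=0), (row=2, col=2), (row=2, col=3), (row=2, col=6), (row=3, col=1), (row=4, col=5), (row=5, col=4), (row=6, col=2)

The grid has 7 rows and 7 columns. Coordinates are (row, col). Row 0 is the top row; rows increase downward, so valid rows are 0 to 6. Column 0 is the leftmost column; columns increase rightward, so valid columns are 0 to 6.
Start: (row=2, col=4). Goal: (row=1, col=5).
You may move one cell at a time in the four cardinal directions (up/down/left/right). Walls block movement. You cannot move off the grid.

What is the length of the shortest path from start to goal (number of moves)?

BFS from (row=2, col=4) until reaching (row=1, col=5):
  Distance 0: (row=2, col=4)
  Distance 1: (row=1, col=4), (row=2, col=5), (row=3, col=4)
  Distance 2: (row=0, col=4), (row=1, col=3), (row=1, col=5), (row=3, col=3), (row=3, col=5), (row=4, col=4)  <- goal reached here
One shortest path (2 moves): (row=2, col=4) -> (row=2, col=5) -> (row=1, col=5)

Answer: Shortest path length: 2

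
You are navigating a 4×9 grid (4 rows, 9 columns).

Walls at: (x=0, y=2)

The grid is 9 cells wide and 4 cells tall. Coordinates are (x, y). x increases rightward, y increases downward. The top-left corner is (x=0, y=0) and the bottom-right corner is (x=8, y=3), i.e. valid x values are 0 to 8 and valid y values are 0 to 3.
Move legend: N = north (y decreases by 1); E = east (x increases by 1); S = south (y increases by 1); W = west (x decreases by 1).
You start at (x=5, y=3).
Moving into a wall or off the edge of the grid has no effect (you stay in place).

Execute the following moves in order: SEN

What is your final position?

Answer: Final position: (x=6, y=2)

Derivation:
Start: (x=5, y=3)
  S (south): blocked, stay at (x=5, y=3)
  E (east): (x=5, y=3) -> (x=6, y=3)
  N (north): (x=6, y=3) -> (x=6, y=2)
Final: (x=6, y=2)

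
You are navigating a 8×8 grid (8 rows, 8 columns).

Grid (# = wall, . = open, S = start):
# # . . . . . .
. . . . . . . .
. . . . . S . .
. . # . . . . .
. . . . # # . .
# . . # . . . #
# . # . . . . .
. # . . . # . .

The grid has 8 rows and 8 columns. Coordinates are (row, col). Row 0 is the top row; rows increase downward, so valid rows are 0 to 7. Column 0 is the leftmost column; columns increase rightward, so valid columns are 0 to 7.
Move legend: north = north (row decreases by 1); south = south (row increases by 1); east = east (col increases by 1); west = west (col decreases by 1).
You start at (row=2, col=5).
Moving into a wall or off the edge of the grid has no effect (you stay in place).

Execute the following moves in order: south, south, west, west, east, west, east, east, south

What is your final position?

Answer: Final position: (row=3, col=5)

Derivation:
Start: (row=2, col=5)
  south (south): (row=2, col=5) -> (row=3, col=5)
  south (south): blocked, stay at (row=3, col=5)
  west (west): (row=3, col=5) -> (row=3, col=4)
  west (west): (row=3, col=4) -> (row=3, col=3)
  east (east): (row=3, col=3) -> (row=3, col=4)
  west (west): (row=3, col=4) -> (row=3, col=3)
  east (east): (row=3, col=3) -> (row=3, col=4)
  east (east): (row=3, col=4) -> (row=3, col=5)
  south (south): blocked, stay at (row=3, col=5)
Final: (row=3, col=5)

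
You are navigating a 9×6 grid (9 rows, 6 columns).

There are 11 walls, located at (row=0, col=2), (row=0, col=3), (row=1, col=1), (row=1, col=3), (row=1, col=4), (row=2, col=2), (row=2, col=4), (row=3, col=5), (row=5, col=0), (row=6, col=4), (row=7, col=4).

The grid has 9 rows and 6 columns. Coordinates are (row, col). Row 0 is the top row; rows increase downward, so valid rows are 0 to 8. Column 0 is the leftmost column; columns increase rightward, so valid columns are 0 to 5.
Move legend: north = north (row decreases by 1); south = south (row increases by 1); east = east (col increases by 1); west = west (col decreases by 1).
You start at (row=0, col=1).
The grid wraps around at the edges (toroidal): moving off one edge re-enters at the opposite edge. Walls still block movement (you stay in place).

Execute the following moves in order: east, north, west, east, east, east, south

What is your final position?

Start: (row=0, col=1)
  east (east): blocked, stay at (row=0, col=1)
  north (north): (row=0, col=1) -> (row=8, col=1)
  west (west): (row=8, col=1) -> (row=8, col=0)
  east (east): (row=8, col=0) -> (row=8, col=1)
  east (east): (row=8, col=1) -> (row=8, col=2)
  east (east): (row=8, col=2) -> (row=8, col=3)
  south (south): blocked, stay at (row=8, col=3)
Final: (row=8, col=3)

Answer: Final position: (row=8, col=3)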